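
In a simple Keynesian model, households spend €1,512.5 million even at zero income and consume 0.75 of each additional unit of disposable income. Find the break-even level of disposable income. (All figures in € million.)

Y = 6050

At break-even, C = Y: 1512.5 + 0.75Y = Y
0.25Y = 1512.5, so Y = 1512.5/0.25 = 6050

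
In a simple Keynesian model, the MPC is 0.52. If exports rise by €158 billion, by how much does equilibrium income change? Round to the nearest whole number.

The multiplier is 1/(1 − MPC) = 1/0.48.
ΔY = 158/0.48 = 329.17 ≈ 329

ΔY ≈ 329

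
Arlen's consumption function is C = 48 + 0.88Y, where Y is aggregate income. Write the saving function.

S = Y − C = Y − (48 + 0.88Y) = -48 + (1 − 0.88)Y

S = -48 + 0.12Y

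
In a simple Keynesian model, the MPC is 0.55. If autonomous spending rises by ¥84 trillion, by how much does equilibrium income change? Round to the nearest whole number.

The multiplier is 1/(1 − MPC) = 1/0.45.
ΔY = 84/0.45 = 186.67 ≈ 187

ΔY ≈ 187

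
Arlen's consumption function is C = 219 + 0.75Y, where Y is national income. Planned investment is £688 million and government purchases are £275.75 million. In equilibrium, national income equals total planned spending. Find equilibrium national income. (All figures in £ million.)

Y = C + I + G = 219 + 0.75Y + 688 + 275.75
Y − 0.75Y = 1182.75
0.25Y = 1182.75, so Y = 1182.75/0.25 = 4731

Y = 4731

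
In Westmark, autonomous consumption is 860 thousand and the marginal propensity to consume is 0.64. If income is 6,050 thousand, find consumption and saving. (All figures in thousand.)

C = 4732; S = 1318

C = 860 + 0.64(6050) = 860 + 3872 = 4732
S = Y − C = 6050 − 4732 = 1318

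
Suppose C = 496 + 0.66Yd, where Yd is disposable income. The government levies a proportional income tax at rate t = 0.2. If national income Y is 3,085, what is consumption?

C = 2124.88

Yd = (1 − 0.2)(3085) = 0.8(3085) = 2468
C = 496 + 0.66(2468) = 496 + 1628.88 = 2124.88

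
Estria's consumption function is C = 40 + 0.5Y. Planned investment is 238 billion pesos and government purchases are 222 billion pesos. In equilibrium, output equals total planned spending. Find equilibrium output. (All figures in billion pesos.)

Y = C + I + G = 40 + 0.5Y + 238 + 222
Y − 0.5Y = 500
0.5Y = 500, so Y = 500/0.5 = 1000

Y = 1000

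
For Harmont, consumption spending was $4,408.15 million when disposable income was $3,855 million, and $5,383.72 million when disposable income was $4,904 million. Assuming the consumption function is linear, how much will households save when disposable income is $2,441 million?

S = -652.13

MPC = (5383.72 − 4408.15)/(4904 − 3855) = 975.57/1049 = 0.93
a = 4408.15 − 0.93(3855) = 4408.15 − 3585.15 = 823
C = 823 + 0.93(2441) = 3093.13
S = 2441 − 3093.13 = -652.13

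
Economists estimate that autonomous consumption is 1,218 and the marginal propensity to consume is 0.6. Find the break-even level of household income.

Y = 3045

At break-even, C = Y: 1218 + 0.6Y = Y
0.4Y = 1218, so Y = 1218/0.4 = 3045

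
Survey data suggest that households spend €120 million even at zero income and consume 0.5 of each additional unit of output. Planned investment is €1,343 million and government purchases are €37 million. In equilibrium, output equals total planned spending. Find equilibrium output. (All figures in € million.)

Y = 3000

Y = C + I + G = 120 + 0.5Y + 1343 + 37
Y − 0.5Y = 1500
0.5Y = 1500, so Y = 1500/0.5 = 3000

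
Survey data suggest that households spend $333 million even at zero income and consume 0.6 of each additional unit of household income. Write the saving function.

S = Y − C = Y − (333 + 0.6Y) = -333 + (1 − 0.6)Y

S = -333 + 0.4Y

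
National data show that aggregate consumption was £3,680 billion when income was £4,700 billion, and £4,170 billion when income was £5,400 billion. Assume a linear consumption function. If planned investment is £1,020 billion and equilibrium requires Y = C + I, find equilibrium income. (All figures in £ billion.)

MPC = (4170 − 3680)/(5400 − 4700) = 490/700 = 0.7
a = 3680 − 0.7(4700) = 390
Equilibrium: Y = 390 + 0.7Y + 1020
0.3Y = 1410, so Y = 1410/0.3 = 4700

Y = 4700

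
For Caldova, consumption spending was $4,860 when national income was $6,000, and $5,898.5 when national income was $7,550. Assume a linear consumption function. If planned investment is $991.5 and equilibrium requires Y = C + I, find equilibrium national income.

Y = 5550

MPC = (5898.5 − 4860)/(7550 − 6000) = 1038.5/1550 = 0.67
a = 4860 − 0.67(6000) = 840
Equilibrium: Y = 840 + 0.67Y + 991.5
0.33Y = 1831.5, so Y = 1831.5/0.33 = 5550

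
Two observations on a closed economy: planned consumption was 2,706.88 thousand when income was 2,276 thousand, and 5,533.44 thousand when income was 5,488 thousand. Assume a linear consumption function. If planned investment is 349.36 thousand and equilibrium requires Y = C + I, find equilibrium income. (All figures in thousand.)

MPC = (5533.44 − 2706.88)/(5488 − 2276) = 2826.56/3212 = 0.88
a = 2706.88 − 0.88(2276) = 704
Equilibrium: Y = 704 + 0.88Y + 349.36
0.12Y = 1053.36, so Y = 1053.36/0.12 = 8778

Y = 8778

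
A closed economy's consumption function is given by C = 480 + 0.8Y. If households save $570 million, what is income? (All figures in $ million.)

S = Y − C = -480 + 0.2Y
-480 + 0.2Y = 570, so 0.2Y = 1050 and Y = 5250

Y = 5250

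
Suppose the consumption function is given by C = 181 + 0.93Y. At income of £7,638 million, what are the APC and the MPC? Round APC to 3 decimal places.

MPC = 0.93 (the slope of the consumption function)
C = 181 + 0.93(7638) = 7284.34, so APC = 7284.34/7638 = 0.954

APC = 0.954; MPC = 0.93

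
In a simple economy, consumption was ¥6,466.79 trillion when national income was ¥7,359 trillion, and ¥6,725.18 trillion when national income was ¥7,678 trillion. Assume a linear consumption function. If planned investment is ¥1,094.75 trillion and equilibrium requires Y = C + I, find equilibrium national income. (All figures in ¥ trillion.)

Y = 8425

MPC = (6725.18 − 6466.79)/(7678 − 7359) = 258.39/319 = 0.81
a = 6466.79 − 0.81(7359) = 506
Equilibrium: Y = 506 + 0.81Y + 1094.75
0.19Y = 1600.75, so Y = 1600.75/0.19 = 8425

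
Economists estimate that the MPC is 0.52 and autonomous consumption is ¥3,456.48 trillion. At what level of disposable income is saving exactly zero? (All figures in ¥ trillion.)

Y = 7201

At break-even, C = Y: 3456.48 + 0.52Y = Y
0.48Y = 3456.48, so Y = 3456.48/0.48 = 7201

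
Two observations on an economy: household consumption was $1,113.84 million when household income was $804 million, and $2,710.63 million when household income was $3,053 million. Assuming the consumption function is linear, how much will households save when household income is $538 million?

MPC = (2710.63 − 1113.84)/(3053 − 804) = 1596.79/2249 = 0.71
a = 1113.84 − 0.71(804) = 1113.84 − 570.84 = 543
C = 543 + 0.71(538) = 924.98
S = 538 − 924.98 = -386.98

S = -386.98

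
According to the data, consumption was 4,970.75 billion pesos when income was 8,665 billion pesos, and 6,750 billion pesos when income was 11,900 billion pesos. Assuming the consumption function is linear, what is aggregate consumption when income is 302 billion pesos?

MPC = (6750 − 4970.75)/(11900 − 8665) = 1779.25/3235 = 0.55
a = 4970.75 − 0.55(8665) = 4970.75 − 4765.75 = 205
C = 205 + 0.55(302) = 205 + 166.1 = 371.1

C = 371.1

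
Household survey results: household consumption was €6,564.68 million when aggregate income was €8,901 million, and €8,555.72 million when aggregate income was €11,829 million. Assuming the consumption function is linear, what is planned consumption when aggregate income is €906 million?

C = 1128.08

MPC = (8555.72 − 6564.68)/(11829 − 8901) = 1991.04/2928 = 0.68
a = 6564.68 − 0.68(8901) = 6564.68 − 6052.68 = 512
C = 512 + 0.68(906) = 512 + 616.08 = 1128.08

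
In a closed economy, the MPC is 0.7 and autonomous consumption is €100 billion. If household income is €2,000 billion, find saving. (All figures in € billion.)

S = 500

C = 100 + 0.7(2000) = 100 + 1400 = 1500
S = Y − C = 2000 − 1500 = 500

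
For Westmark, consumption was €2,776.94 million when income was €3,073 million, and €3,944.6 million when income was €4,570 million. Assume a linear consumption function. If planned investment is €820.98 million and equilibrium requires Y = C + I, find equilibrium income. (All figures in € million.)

MPC = (3944.6 − 2776.94)/(4570 − 3073) = 1167.66/1497 = 0.78
a = 2776.94 − 0.78(3073) = 380
Equilibrium: Y = 380 + 0.78Y + 820.98
0.22Y = 1200.98, so Y = 1200.98/0.22 = 5459

Y = 5459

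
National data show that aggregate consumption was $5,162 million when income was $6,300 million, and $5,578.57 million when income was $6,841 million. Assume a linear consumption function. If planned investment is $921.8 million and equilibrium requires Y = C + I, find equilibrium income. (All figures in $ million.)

MPC = (5578.57 − 5162)/(6841 − 6300) = 416.57/541 = 0.77
a = 5162 − 0.77(6300) = 311
Equilibrium: Y = 311 + 0.77Y + 921.8
0.23Y = 1232.8, so Y = 1232.8/0.23 = 5360

Y = 5360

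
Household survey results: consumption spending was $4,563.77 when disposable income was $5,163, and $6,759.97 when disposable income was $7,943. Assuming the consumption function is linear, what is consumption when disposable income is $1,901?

C = 1986.79

MPC = (6759.97 − 4563.77)/(7943 − 5163) = 2196.2/2780 = 0.79
a = 4563.77 − 0.79(5163) = 4563.77 − 4078.77 = 485
C = 485 + 0.79(1901) = 485 + 1501.79 = 1986.79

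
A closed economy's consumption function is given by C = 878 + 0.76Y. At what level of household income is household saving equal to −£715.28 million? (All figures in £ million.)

S = Y − C = -878 + 0.24Y
-878 + 0.24Y = -715.28, so 0.24Y = 162.72 and Y = 678

Y = 678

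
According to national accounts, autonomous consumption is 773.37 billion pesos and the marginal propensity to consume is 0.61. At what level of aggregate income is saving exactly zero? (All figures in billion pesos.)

Y = 1983

At break-even, C = Y: 773.37 + 0.61Y = Y
0.39Y = 773.37, so Y = 773.37/0.39 = 1983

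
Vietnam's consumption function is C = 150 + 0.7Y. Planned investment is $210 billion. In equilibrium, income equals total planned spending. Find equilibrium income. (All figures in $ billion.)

Y = 1200

Y = C + I = 150 + 0.7Y + 210
Y − 0.7Y = 360
0.3Y = 360, so Y = 360/0.3 = 1200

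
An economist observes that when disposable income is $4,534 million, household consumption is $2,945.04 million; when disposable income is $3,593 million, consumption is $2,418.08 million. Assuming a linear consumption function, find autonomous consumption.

a = 406

MPC = ΔC/ΔY = (2945.04 − 2418.08)/(4534 − 3593) = 526.96/941 = 0.56
a = C − MPC·Y = 2418.08 − 0.56(3593) = 2418.08 − 2012.08 = 406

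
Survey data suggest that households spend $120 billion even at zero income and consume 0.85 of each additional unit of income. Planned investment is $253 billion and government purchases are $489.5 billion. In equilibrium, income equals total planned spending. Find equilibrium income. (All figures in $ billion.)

Y = 5750

Y = C + I + G = 120 + 0.85Y + 253 + 489.5
Y − 0.85Y = 862.5
0.15Y = 862.5, so Y = 862.5/0.15 = 5750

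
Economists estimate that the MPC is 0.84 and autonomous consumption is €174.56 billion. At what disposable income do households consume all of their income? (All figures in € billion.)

At break-even, C = Y: 174.56 + 0.84Y = Y
0.16Y = 174.56, so Y = 174.56/0.16 = 1091

Y = 1091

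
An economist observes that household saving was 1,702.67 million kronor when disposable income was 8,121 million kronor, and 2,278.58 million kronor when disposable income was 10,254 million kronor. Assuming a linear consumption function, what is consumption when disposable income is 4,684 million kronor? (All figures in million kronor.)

C = 3909.32

MPS = ΔS/ΔY = (2278.58 − 1702.67)/(10254 − 8121) = 575.91/2133 = 0.27
MPC = 1 − MPS = 0.73
Autonomous saving = 1702.67 − 0.27(8121) = -490, so a = 490
C = 490 + 0.73(4684) = 490 + 3419.32 = 3909.32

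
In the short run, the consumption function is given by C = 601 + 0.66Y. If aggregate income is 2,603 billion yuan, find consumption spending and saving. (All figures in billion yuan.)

C = 2318.98; S = 284.02

C = 601 + 0.66(2603) = 601 + 1717.98 = 2318.98
S = Y − C = 2603 − 2318.98 = 284.02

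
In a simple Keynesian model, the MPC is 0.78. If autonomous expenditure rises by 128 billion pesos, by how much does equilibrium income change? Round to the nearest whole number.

The multiplier is 1/(1 − MPC) = 1/0.22.
ΔY = 128/0.22 = 581.82 ≈ 582

ΔY ≈ 582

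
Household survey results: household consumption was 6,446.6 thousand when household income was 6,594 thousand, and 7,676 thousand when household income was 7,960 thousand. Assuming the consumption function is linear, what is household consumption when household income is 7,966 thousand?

C = 7681.4

MPC = (7676 − 6446.6)/(7960 − 6594) = 1229.4/1366 = 0.9
a = 6446.6 − 0.9(6594) = 6446.6 − 5934.6 = 512
C = 512 + 0.9(7966) = 512 + 7169.4 = 7681.4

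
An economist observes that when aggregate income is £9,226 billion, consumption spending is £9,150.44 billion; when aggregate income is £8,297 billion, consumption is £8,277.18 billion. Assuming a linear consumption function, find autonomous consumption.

MPC = ΔC/ΔY = (9150.44 − 8277.18)/(9226 − 8297) = 873.26/929 = 0.94
a = C − MPC·Y = 8277.18 − 0.94(8297) = 8277.18 − 7799.18 = 478

a = 478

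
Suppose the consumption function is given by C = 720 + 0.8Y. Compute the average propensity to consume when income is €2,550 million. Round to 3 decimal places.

C = 720 + 0.8(2550) = 2760
APC = C/Y = 2760/2550 = 1.082

APC = 1.082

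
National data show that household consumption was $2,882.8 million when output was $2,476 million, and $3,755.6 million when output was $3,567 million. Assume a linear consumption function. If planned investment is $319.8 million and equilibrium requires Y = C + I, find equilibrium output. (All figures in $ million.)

MPC = (3755.6 − 2882.8)/(3567 − 2476) = 872.8/1091 = 0.8
a = 2882.8 − 0.8(2476) = 902
Equilibrium: Y = 902 + 0.8Y + 319.8
0.2Y = 1221.8, so Y = 1221.8/0.2 = 6109

Y = 6109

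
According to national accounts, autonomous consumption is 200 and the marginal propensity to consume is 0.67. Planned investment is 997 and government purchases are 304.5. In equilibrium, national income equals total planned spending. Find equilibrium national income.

Y = 4550

Y = C + I + G = 200 + 0.67Y + 997 + 304.5
Y − 0.67Y = 1501.5
0.33Y = 1501.5, so Y = 1501.5/0.33 = 4550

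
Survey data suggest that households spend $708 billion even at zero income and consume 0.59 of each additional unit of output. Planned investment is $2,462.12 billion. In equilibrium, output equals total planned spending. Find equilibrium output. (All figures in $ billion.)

Y = 7732

Y = C + I = 708 + 0.59Y + 2462.12
Y − 0.59Y = 3170.12
0.41Y = 3170.12, so Y = 3170.12/0.41 = 7732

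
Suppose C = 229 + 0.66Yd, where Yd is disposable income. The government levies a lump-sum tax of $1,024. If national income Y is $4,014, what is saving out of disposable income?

S = 787.6

Yd = Y − T = 4014 − 1024 = 2990
C = 229 + 0.66(2990) = 229 + 1973.4 = 2202.4
S = Yd − C = 2990 − 2202.4 = 787.6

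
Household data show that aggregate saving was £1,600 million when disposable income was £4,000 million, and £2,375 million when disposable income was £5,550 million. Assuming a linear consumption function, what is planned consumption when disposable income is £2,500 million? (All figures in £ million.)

C = 1650

MPS = ΔS/ΔY = (2375 − 1600)/(5550 − 4000) = 775/1550 = 0.5
MPC = 1 − MPS = 0.5
Autonomous saving = 1600 − 0.5(4000) = -400, so a = 400
C = 400 + 0.5(2500) = 400 + 1250 = 1650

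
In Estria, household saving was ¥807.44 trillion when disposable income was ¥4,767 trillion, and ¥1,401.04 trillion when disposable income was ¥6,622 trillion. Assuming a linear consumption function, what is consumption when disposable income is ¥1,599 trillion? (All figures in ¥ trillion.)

MPS = ΔS/ΔY = (1401.04 − 807.44)/(6622 − 4767) = 593.6/1855 = 0.32
MPC = 1 − MPS = 0.68
Autonomous saving = 807.44 − 0.32(4767) = -718, so a = 718
C = 718 + 0.68(1599) = 718 + 1087.32 = 1805.32

C = 1805.32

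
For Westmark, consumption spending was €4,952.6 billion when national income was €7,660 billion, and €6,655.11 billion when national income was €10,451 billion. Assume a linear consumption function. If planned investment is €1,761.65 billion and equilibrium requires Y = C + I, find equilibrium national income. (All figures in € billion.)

Y = 5235

MPC = (6655.11 − 4952.6)/(10451 − 7660) = 1702.51/2791 = 0.61
a = 4952.6 − 0.61(7660) = 280
Equilibrium: Y = 280 + 0.61Y + 1761.65
0.39Y = 2041.65, so Y = 2041.65/0.39 = 5235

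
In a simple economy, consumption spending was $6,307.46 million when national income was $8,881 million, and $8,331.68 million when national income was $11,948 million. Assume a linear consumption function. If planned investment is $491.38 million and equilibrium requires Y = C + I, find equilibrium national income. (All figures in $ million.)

Y = 2757

MPC = (8331.68 − 6307.46)/(11948 − 8881) = 2024.22/3067 = 0.66
a = 6307.46 − 0.66(8881) = 446
Equilibrium: Y = 446 + 0.66Y + 491.38
0.34Y = 937.38, so Y = 937.38/0.34 = 2757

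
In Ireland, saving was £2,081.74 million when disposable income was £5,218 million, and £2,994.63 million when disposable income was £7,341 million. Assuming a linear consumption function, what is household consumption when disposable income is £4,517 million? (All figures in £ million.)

MPS = ΔS/ΔY = (2994.63 − 2081.74)/(7341 − 5218) = 912.89/2123 = 0.43
MPC = 1 − MPS = 0.57
Autonomous saving = 2081.74 − 0.43(5218) = -162, so a = 162
C = 162 + 0.57(4517) = 162 + 2574.69 = 2736.69

C = 2736.69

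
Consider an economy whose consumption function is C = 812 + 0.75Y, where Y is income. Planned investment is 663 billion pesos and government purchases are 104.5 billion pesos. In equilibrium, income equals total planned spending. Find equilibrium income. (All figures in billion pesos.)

Y = C + I + G = 812 + 0.75Y + 663 + 104.5
Y − 0.75Y = 1579.5
0.25Y = 1579.5, so Y = 1579.5/0.25 = 6318

Y = 6318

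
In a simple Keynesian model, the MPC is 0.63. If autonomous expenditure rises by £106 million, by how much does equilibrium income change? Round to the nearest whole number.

The multiplier is 1/(1 − MPC) = 1/0.37.
ΔY = 106/0.37 = 286.49 ≈ 286

ΔY ≈ 286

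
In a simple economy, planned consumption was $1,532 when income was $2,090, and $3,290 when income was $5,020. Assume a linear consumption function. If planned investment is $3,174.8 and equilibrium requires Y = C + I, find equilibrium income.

MPC = (3290 − 1532)/(5020 − 2090) = 1758/2930 = 0.6
a = 1532 − 0.6(2090) = 278
Equilibrium: Y = 278 + 0.6Y + 3174.8
0.4Y = 3452.8, so Y = 3452.8/0.4 = 8632

Y = 8632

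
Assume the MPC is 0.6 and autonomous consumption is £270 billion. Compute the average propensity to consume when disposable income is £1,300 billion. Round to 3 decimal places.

APC = 0.808

C = 270 + 0.6(1300) = 1050
APC = C/Y = 1050/1300 = 0.808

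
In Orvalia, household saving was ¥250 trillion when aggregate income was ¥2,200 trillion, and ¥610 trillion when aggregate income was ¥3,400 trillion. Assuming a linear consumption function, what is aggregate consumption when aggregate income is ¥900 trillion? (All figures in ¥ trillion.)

C = 1040

MPS = ΔS/ΔY = (610 − 250)/(3400 − 2200) = 360/1200 = 0.3
MPC = 1 − MPS = 0.7
Autonomous saving = 250 − 0.3(2200) = -410, so a = 410
C = 410 + 0.7(900) = 410 + 630 = 1040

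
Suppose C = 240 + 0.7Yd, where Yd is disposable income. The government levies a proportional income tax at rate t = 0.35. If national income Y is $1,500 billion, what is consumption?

C = 922.5

Yd = (1 − 0.35)(1500) = 0.65(1500) = 975
C = 240 + 0.7(975) = 240 + 682.5 = 922.5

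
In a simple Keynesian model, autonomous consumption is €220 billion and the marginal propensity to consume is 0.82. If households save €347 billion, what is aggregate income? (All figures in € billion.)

S = Y − C = -220 + 0.18Y
-220 + 0.18Y = 347, so 0.18Y = 567 and Y = 3150

Y = 3150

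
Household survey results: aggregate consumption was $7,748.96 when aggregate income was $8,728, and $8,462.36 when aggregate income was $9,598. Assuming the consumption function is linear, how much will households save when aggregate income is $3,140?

MPC = (8462.36 − 7748.96)/(9598 − 8728) = 713.4/870 = 0.82
a = 7748.96 − 0.82(8728) = 7748.96 − 7156.96 = 592
C = 592 + 0.82(3140) = 3166.8
S = 3140 − 3166.8 = -26.8

S = -26.8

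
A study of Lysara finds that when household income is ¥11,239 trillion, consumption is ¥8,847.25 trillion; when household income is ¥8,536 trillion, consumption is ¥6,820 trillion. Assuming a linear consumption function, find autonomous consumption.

a = 418

MPC = ΔC/ΔY = (8847.25 − 6820)/(11239 − 8536) = 2027.25/2703 = 0.75
a = C − MPC·Y = 6820 − 0.75(8536) = 6820 − 6402 = 418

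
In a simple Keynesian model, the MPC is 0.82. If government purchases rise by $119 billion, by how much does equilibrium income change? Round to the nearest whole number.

The multiplier is 1/(1 − MPC) = 1/0.18.
ΔY = 119/0.18 = 661.11 ≈ 661

ΔY ≈ 661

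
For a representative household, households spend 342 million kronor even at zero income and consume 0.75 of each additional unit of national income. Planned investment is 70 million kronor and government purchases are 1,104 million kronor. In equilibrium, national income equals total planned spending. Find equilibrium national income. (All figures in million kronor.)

Y = 6064

Y = C + I + G = 342 + 0.75Y + 70 + 1104
Y − 0.75Y = 1516
0.25Y = 1516, so Y = 1516/0.25 = 6064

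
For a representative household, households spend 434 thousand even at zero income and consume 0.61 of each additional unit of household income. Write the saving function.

S = Y − C = Y − (434 + 0.61Y) = -434 + (1 − 0.61)Y

S = -434 + 0.39Y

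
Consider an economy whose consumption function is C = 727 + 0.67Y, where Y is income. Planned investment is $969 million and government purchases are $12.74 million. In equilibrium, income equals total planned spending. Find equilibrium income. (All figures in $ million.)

Y = C + I + G = 727 + 0.67Y + 969 + 12.74
Y − 0.67Y = 1708.74
0.33Y = 1708.74, so Y = 1708.74/0.33 = 5178

Y = 5178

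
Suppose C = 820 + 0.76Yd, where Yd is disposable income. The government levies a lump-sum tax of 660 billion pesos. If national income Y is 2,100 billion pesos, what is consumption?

C = 1914.4

Yd = Y − T = 2100 − 660 = 1440
C = 820 + 0.76(1440) = 820 + 1094.4 = 1914.4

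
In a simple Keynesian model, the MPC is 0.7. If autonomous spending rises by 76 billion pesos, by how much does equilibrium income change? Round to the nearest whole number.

ΔY ≈ 253

The multiplier is 1/(1 − MPC) = 1/0.3.
ΔY = 76/0.3 = 253.33 ≈ 253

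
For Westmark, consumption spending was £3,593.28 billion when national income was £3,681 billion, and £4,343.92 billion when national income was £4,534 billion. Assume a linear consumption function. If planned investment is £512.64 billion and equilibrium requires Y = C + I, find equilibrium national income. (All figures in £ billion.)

MPC = (4343.92 − 3593.28)/(4534 − 3681) = 750.64/853 = 0.88
a = 3593.28 − 0.88(3681) = 354
Equilibrium: Y = 354 + 0.88Y + 512.64
0.12Y = 866.64, so Y = 866.64/0.12 = 7222

Y = 7222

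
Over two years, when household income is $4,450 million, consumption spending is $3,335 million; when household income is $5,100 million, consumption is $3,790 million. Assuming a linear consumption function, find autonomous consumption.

MPC = ΔC/ΔY = (3790 − 3335)/(5100 − 4450) = 455/650 = 0.7
a = C − MPC·Y = 3335 − 0.7(4450) = 3335 − 3115 = 220

a = 220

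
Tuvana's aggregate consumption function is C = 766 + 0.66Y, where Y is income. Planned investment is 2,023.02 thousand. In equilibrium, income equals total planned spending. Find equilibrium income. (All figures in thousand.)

Y = C + I = 766 + 0.66Y + 2023.02
Y − 0.66Y = 2789.02
0.34Y = 2789.02, so Y = 2789.02/0.34 = 8203

Y = 8203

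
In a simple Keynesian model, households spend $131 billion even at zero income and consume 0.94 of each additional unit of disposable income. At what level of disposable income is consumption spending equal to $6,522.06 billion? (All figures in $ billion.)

131 + 0.94Y = 6522.06
0.94Y = 6391.06, so Y = 6391.06/0.94 = 6799

Y = 6799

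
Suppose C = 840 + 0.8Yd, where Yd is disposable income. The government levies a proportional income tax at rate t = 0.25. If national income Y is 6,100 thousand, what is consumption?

Yd = (1 − 0.25)(6100) = 0.75(6100) = 4575
C = 840 + 0.8(4575) = 840 + 3660 = 4500

C = 4500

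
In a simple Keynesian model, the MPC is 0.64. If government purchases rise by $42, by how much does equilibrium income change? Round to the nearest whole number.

The multiplier is 1/(1 − MPC) = 1/0.36.
ΔY = 42/0.36 = 116.67 ≈ 117

ΔY ≈ 117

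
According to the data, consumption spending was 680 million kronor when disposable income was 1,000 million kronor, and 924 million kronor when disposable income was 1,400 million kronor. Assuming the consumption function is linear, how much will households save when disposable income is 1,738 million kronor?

MPC = (924 − 680)/(1400 − 1000) = 244/400 = 0.61
a = 680 − 0.61(1000) = 680 − 610 = 70
C = 70 + 0.61(1738) = 1130.18
S = 1738 − 1130.18 = 607.82

S = 607.82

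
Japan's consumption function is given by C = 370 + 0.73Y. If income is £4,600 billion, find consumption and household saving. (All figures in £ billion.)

C = 3728; S = 872

C = 370 + 0.73(4600) = 370 + 3358 = 3728
S = Y − C = 4600 − 3728 = 872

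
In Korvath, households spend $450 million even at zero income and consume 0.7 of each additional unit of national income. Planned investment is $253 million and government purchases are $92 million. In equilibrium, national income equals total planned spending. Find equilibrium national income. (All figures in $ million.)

Y = C + I + G = 450 + 0.7Y + 253 + 92
Y − 0.7Y = 795
0.3Y = 795, so Y = 795/0.3 = 2650

Y = 2650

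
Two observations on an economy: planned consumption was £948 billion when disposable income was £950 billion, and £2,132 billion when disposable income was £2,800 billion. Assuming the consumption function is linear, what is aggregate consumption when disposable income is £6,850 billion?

MPC = (2132 − 948)/(2800 − 950) = 1184/1850 = 0.64
a = 948 − 0.64(950) = 948 − 608 = 340
C = 340 + 0.64(6850) = 340 + 4384 = 4724

C = 4724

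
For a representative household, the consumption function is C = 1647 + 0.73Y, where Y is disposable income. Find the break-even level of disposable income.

At break-even, C = Y: 1647 + 0.73Y = Y
0.27Y = 1647, so Y = 1647/0.27 = 6100

Y = 6100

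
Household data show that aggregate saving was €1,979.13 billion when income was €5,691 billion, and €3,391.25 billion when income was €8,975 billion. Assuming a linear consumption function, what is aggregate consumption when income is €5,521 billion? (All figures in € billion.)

MPS = ΔS/ΔY = (3391.25 − 1979.13)/(8975 − 5691) = 1412.12/3284 = 0.43
MPC = 1 − MPS = 0.57
Autonomous saving = 1979.13 − 0.43(5691) = -468, so a = 468
C = 468 + 0.57(5521) = 468 + 3146.97 = 3614.97

C = 3614.97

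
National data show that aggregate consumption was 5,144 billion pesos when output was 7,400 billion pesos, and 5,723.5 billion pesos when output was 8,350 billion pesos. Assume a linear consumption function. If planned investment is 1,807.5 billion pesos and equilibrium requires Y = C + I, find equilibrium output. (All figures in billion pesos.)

MPC = (5723.5 − 5144)/(8350 − 7400) = 579.5/950 = 0.61
a = 5144 − 0.61(7400) = 630
Equilibrium: Y = 630 + 0.61Y + 1807.5
0.39Y = 2437.5, so Y = 2437.5/0.39 = 6250

Y = 6250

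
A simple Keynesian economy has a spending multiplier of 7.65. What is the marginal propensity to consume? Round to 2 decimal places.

k = 1/(1 − MPC), so 1 − MPC = 1/k = 1/7.65 = 0.1307
MPC = 1 − 0.1307 = 0.87

MPC = 0.87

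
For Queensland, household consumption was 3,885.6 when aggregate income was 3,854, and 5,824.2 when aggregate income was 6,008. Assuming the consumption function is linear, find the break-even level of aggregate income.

MPC = (5824.2 − 3885.6)/(6008 − 3854) = 1938.6/2154 = 0.9
a = 3885.6 − 0.9(3854) = 3885.6 − 3468.6 = 417
Break-even: Y = a/(1−MPC) = 417/0.1 = 4170

Y = 4170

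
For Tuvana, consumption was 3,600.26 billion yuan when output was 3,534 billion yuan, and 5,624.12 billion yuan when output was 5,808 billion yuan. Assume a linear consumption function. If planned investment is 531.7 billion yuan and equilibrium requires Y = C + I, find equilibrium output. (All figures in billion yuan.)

MPC = (5624.12 − 3600.26)/(5808 − 3534) = 2023.86/2274 = 0.89
a = 3600.26 − 0.89(3534) = 455
Equilibrium: Y = 455 + 0.89Y + 531.7
0.11Y = 986.7, so Y = 986.7/0.11 = 8970

Y = 8970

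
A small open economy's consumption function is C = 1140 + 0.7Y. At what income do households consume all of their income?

Y = 3800

At break-even, C = Y: 1140 + 0.7Y = Y
0.3Y = 1140, so Y = 1140/0.3 = 3800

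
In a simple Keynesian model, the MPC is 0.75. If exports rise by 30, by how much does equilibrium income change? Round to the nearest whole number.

ΔY ≈ 120

The multiplier is 1/(1 − MPC) = 1/0.25.
ΔY = 30/0.25 = 120.00 ≈ 120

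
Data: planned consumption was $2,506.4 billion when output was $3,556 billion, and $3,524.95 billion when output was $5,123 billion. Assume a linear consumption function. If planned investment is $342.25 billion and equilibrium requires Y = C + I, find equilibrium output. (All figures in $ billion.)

MPC = (3524.95 − 2506.4)/(5123 − 3556) = 1018.55/1567 = 0.65
a = 2506.4 − 0.65(3556) = 195
Equilibrium: Y = 195 + 0.65Y + 342.25
0.35Y = 537.25, so Y = 537.25/0.35 = 1535

Y = 1535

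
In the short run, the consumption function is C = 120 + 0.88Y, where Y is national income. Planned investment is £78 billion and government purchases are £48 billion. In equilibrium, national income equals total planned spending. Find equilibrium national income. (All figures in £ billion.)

Y = C + I + G = 120 + 0.88Y + 78 + 48
Y − 0.88Y = 246
0.12Y = 246, so Y = 246/0.12 = 2050

Y = 2050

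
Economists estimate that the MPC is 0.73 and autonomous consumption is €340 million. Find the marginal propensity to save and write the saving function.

MPS = 1 − MPC = 1 − 0.73 = 0.27
S = Y − C = -340 + 0.27Y

MPS = 0.27; S = -340 + 0.27Y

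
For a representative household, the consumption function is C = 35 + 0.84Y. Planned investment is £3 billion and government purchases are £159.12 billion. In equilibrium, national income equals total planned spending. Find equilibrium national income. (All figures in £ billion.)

Y = C + I + G = 35 + 0.84Y + 3 + 159.12
Y − 0.84Y = 197.12
0.16Y = 197.12, so Y = 197.12/0.16 = 1232

Y = 1232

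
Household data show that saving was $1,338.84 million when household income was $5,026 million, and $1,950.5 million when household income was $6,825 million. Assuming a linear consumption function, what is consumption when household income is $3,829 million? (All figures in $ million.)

C = 2897.14

MPS = ΔS/ΔY = (1950.5 − 1338.84)/(6825 − 5026) = 611.66/1799 = 0.34
MPC = 1 − MPS = 0.66
Autonomous saving = 1338.84 − 0.34(5026) = -370, so a = 370
C = 370 + 0.66(3829) = 370 + 2527.14 = 2897.14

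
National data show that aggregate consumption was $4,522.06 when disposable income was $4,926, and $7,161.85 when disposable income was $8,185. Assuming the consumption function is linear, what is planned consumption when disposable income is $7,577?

MPC = (7161.85 − 4522.06)/(8185 − 4926) = 2639.79/3259 = 0.81
a = 4522.06 − 0.81(4926) = 4522.06 − 3990.06 = 532
C = 532 + 0.81(7577) = 532 + 6137.37 = 6669.37

C = 6669.37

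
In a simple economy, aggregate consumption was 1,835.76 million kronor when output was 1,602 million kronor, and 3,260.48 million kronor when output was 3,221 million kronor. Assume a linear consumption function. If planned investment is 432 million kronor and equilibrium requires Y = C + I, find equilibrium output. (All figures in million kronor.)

Y = 7150

MPC = (3260.48 − 1835.76)/(3221 − 1602) = 1424.72/1619 = 0.88
a = 1835.76 − 0.88(1602) = 426
Equilibrium: Y = 426 + 0.88Y + 432
0.12Y = 858, so Y = 858/0.12 = 7150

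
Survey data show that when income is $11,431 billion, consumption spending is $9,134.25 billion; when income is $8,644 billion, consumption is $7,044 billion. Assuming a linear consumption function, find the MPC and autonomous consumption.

MPC = ΔC/ΔY = (9134.25 − 7044)/(11431 − 8644) = 2090.25/2787 = 0.75
a = C − MPC·Y = 7044 − 0.75(8644) = 7044 − 6483 = 561

MPC = 0.75; a = 561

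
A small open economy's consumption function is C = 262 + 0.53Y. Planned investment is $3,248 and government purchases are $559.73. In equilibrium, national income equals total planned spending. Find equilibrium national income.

Y = 8659

Y = C + I + G = 262 + 0.53Y + 3248 + 559.73
Y − 0.53Y = 4069.73
0.47Y = 4069.73, so Y = 4069.73/0.47 = 8659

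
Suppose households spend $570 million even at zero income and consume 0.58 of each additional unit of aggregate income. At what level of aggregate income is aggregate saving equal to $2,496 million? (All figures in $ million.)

S = Y − C = -570 + 0.42Y
-570 + 0.42Y = 2496, so 0.42Y = 3066 and Y = 7300

Y = 7300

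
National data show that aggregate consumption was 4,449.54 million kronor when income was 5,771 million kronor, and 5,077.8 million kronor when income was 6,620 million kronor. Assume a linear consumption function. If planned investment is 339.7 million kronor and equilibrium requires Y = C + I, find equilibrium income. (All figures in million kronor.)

Y = 1995

MPC = (5077.8 − 4449.54)/(6620 − 5771) = 628.26/849 = 0.74
a = 4449.54 − 0.74(5771) = 179
Equilibrium: Y = 179 + 0.74Y + 339.7
0.26Y = 518.7, so Y = 518.7/0.26 = 1995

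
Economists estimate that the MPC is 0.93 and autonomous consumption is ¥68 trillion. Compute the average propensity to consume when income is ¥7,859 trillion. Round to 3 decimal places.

C = 68 + 0.93(7859) = 7376.87
APC = C/Y = 7376.87/7859 = 0.939

APC = 0.939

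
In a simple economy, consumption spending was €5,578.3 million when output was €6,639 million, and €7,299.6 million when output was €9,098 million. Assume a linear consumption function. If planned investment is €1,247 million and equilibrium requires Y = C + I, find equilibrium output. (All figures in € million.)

Y = 7260

MPC = (7299.6 − 5578.3)/(9098 − 6639) = 1721.3/2459 = 0.7
a = 5578.3 − 0.7(6639) = 931
Equilibrium: Y = 931 + 0.7Y + 1247
0.3Y = 2178, so Y = 2178/0.3 = 7260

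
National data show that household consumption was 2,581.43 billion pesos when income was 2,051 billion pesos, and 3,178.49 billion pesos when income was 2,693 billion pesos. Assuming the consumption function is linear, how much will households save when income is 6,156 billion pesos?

S = -243.08

MPC = (3178.49 − 2581.43)/(2693 − 2051) = 597.06/642 = 0.93
a = 2581.43 − 0.93(2051) = 2581.43 − 1907.43 = 674
C = 674 + 0.93(6156) = 6399.08
S = 6156 − 6399.08 = -243.08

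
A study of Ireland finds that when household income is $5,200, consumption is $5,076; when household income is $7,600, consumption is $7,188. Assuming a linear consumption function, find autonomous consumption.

MPC = ΔC/ΔY = (7188 − 5076)/(7600 − 5200) = 2112/2400 = 0.88
a = C − MPC·Y = 5076 − 0.88(5200) = 5076 − 4576 = 500

a = 500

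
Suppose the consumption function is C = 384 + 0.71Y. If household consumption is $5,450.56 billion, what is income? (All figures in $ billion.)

384 + 0.71Y = 5450.56
0.71Y = 5066.56, so Y = 5066.56/0.71 = 7136

Y = 7136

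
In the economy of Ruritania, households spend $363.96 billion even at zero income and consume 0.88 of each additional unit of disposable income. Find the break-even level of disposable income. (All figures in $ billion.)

At break-even, C = Y: 363.96 + 0.88Y = Y
0.12Y = 363.96, so Y = 363.96/0.12 = 3033

Y = 3033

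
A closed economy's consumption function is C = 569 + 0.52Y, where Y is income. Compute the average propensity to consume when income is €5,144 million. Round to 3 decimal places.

C = 569 + 0.52(5144) = 3243.88
APC = C/Y = 3243.88/5144 = 0.631

APC = 0.631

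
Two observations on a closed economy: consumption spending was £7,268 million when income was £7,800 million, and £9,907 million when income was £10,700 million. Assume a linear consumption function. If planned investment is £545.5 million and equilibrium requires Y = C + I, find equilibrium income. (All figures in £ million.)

Y = 7950

MPC = (9907 − 7268)/(10700 − 7800) = 2639/2900 = 0.91
a = 7268 − 0.91(7800) = 170
Equilibrium: Y = 170 + 0.91Y + 545.5
0.09Y = 715.5, so Y = 715.5/0.09 = 7950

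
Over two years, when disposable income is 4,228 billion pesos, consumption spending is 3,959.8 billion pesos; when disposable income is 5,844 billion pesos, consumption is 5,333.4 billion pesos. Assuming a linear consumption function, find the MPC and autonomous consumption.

MPC = 0.85; a = 366

MPC = ΔC/ΔY = (5333.4 − 3959.8)/(5844 − 4228) = 1373.6/1616 = 0.85
a = C − MPC·Y = 3959.8 − 0.85(4228) = 3959.8 − 3593.8 = 366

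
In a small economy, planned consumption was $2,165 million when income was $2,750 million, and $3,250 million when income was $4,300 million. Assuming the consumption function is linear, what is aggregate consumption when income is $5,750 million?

C = 4265

MPC = (3250 − 2165)/(4300 − 2750) = 1085/1550 = 0.7
a = 2165 − 0.7(2750) = 2165 − 1925 = 240
C = 240 + 0.7(5750) = 240 + 4025 = 4265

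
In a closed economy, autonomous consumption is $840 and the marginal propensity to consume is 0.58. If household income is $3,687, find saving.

C = 840 + 0.58(3687) = 840 + 2138.46 = 2978.46
S = Y − C = 3687 − 2978.46 = 708.54

S = 708.54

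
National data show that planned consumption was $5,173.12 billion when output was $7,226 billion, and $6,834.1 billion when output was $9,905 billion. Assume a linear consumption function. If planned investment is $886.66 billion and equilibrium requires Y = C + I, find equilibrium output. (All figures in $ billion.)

Y = 4157

MPC = (6834.1 − 5173.12)/(9905 − 7226) = 1660.98/2679 = 0.62
a = 5173.12 − 0.62(7226) = 693
Equilibrium: Y = 693 + 0.62Y + 886.66
0.38Y = 1579.66, so Y = 1579.66/0.38 = 4157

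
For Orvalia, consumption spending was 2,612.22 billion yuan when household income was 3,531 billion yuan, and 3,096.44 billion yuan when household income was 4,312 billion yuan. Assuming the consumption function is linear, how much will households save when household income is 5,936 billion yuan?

MPC = (3096.44 − 2612.22)/(4312 − 3531) = 484.22/781 = 0.62
a = 2612.22 − 0.62(3531) = 2612.22 − 2189.22 = 423
C = 423 + 0.62(5936) = 4103.32
S = 5936 − 4103.32 = 1832.68

S = 1832.68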